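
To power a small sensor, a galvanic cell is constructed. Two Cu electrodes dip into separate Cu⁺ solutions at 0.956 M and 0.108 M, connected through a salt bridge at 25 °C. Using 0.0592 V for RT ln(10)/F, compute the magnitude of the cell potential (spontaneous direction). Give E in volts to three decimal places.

+0.056 V

For a concentration cell E°cell = 0. The 0.956 M side is the cathode (reduction is favoured where [Cu⁺] is higher).
With n = 1, E = −(0.0592/1) log([Cu⁺]ₐₙ/[Cu⁺]꜀ₐₜ) = −(0.0592/1) log(0.108/0.956) = −(0.0592/1)(-0.947) = +0.056 V.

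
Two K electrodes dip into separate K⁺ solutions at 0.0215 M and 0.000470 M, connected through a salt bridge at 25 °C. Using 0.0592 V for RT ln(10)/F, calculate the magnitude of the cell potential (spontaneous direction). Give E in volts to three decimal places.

For a concentration cell E°cell = 0. The 0.0215 M side is the cathode (reduction is favoured where [K⁺] is higher).
With n = 1, E = −(0.0592/1) log([K⁺]ₐₙ/[K⁺]꜀ₐₜ) = −(0.0592/1) log(0.00047/0.0215) = −(0.0592/1)(-1.660) = +0.098 V.

+0.098 V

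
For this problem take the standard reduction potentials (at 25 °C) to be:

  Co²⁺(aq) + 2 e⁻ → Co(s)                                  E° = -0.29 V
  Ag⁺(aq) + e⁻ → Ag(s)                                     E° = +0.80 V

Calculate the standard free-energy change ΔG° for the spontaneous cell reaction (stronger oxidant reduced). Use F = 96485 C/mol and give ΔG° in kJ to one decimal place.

Ag⁺/Ag (E° = +0.80 V) is the cathode; Co²⁺/Co (E° = -0.29 V) is the anode, so E°cell = +1.09 V.
Balancing electrons gives n = 2 (lcm of 1 and 2).
ΔG° = −nFE° = −(2)(96485)(+1.09) = -210,337 J = -210.3 kJ.

-210.3 kJ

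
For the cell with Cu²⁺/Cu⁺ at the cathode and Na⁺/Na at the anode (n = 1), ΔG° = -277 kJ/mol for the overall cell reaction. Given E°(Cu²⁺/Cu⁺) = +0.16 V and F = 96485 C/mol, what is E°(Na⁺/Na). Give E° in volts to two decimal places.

E°cell = −ΔG°/(nF) = −(-277×10³)/((1)(96485)) = +2.871 V.
Since Cu²⁺/Cu⁺ is the cathode and Na⁺/Na the anode, E°cell = E°(Cu²⁺/Cu⁺) − E°(Na⁺/Na).
So E°(Na⁺/Na) = E°(Cu²⁺/Cu⁺) − E°cell = (+0.16) − (+2.871) = -2.71 V.

-2.71 V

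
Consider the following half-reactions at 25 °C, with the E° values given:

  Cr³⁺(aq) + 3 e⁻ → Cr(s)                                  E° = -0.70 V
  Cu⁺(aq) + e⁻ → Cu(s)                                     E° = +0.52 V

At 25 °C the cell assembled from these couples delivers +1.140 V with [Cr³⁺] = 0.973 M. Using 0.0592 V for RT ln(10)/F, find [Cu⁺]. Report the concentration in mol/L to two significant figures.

0.044 M

Cu⁺/Cu is the cathode, Cr³⁺/Cr the anode: E°cell = +1.22 V, n = 3.
Overall reaction: 3 Cu⁺(aq) + Cr(s) → 3 Cu(s) + Cr³⁺(aq); Q = [Cr³⁺]^1/[Cu⁺]^3.
From E = E° − (0.0592/n) log Q: log Q = (E° − E)·n/0.0592 = (+1.22 − (+1.140))·3/0.0592 = 4.0541.
So 3·log[Cu⁺] = 1·log(0.973) − log Q = -0.0119 − (4.0541) = -4.0660; log[Cu⁺] = -4.0660 / 3 = -1.3553; [Cu⁺] = 10^(-1.3553) ≈ 0.044 M.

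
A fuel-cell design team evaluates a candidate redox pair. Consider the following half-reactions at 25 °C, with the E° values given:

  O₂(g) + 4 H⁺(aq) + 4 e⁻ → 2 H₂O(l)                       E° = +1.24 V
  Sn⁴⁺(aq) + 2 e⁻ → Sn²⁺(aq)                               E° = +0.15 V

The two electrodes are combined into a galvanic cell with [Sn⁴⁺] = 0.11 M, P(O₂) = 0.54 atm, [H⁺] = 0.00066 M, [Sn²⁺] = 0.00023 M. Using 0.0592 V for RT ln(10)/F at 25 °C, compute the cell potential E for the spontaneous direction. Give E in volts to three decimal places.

+0.818 V

O₂/H₂O is the cathode (higher E°), Sn⁴⁺/Sn²⁺ the anode: E°cell = +1.24 − (+0.15) = +1.09 V, n = 4.
Overall: O₂(g) + 4 H⁺(aq) + 2 Sn²⁺(aq) → 2 H₂O(l) + 2 Sn⁴⁺(aq)
Q = [Sn⁴⁺]^2 / (P(O₂)·[H⁺]^4·[Sn²⁺]^2); log Q = 18.349.
E = E° − (0.0592/n) log Q = +1.09 − (0.0592/4)(18.349) = +0.818 V.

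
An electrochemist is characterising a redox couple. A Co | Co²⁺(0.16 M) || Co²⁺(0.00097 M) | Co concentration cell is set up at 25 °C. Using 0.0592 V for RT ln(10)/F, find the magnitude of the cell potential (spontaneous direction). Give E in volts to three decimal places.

For a concentration cell E°cell = 0. The 0.16 M side is the cathode (reduction is favoured where [Co²⁺] is higher).
With n = 2, E = −(0.0592/2) log([Co²⁺]ₐₙ/[Co²⁺]꜀ₐₜ) = −(0.0592/2) log(0.00097/0.16) = −(0.0592/2)(-2.217) = +0.066 V.

+0.066 V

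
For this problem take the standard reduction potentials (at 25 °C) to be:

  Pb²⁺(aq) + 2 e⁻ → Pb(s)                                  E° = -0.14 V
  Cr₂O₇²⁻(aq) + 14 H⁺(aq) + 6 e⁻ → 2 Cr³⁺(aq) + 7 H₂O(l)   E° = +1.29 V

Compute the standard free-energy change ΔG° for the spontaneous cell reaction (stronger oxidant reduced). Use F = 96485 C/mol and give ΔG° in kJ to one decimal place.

Cr₂O₇²⁻/Cr³⁺ (E° = +1.29 V) is the cathode; Pb²⁺/Pb (E° = -0.14 V) is the anode, so E°cell = +1.43 V.
Balancing electrons gives n = 6 (lcm of 6 and 2).
ΔG° = −nFE° = −(6)(96485)(+1.43) = -827,841 J = -827.8 kJ.

-827.8 kJ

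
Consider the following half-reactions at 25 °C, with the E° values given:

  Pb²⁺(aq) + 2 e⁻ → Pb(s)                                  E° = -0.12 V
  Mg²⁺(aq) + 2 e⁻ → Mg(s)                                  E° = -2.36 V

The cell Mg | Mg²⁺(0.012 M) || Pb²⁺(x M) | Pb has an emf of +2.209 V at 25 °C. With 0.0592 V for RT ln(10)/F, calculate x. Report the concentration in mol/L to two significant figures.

Pb²⁺/Pb is the cathode, Mg²⁺/Mg the anode: E°cell = +2.24 V, n = 2.
Overall reaction: Pb²⁺(aq) + Mg(s) → Pb(s) + Mg²⁺(aq); Q = [Mg²⁺]^1/[Pb²⁺]^1.
From E = E° − (0.0592/n) log Q: log Q = (E° − E)·n/0.0592 = (+2.24 − (+2.209))·2/0.0592 = 1.0473.
So 1·log[Pb²⁺] = 1·log(0.012) − log Q = -1.9208 − (1.0473) = -2.9681; [Pb²⁺] = 10^(-2.9681) ≈ 0.0011 M.

0.0011 M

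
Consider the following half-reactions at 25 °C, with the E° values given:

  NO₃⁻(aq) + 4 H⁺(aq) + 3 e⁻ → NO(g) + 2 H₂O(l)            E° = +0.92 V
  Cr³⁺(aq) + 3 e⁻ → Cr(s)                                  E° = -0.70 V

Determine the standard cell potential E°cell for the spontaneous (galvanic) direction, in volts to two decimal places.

The NO₃⁻/NO couple has the higher reduction potential, so it is the cathode; Cr³⁺/Cr is oxidised at the anode.
E°cell = E°(cathode) − E°(anode) = (+0.92) − (-0.70) = +1.62 V.

+1.62 V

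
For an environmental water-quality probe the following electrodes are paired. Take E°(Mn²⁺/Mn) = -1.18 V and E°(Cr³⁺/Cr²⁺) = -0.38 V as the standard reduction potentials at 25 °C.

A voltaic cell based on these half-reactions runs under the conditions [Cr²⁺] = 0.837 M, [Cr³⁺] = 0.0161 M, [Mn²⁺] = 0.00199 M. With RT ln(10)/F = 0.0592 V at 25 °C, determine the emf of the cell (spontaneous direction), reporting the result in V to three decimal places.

+0.778 V

Cr³⁺/Cr²⁺ is the cathode (higher E°), Mn²⁺/Mn the anode: E°cell = -0.38 − (-1.18) = +0.80 V, n = 2.
Overall: 2 Cr³⁺(aq) + Mn(s) → 2 Cr²⁺(aq) + Mn²⁺(aq)
Q = [Cr²⁺]^2·[Mn²⁺] / ([Cr³⁺]^2); log Q = 0.731.
E = E° − (0.0592/n) log Q = +0.80 − (0.0592/2)(0.731) = +0.778 V.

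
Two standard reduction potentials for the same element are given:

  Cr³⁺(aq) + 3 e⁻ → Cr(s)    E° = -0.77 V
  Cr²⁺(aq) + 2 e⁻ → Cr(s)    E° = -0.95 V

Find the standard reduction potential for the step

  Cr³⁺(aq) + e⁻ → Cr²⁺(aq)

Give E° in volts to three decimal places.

Sequential free energies add, so n₃E°₃ = n₁E°₁ + n₂E°₂.
With n₃ = 3, and the known step contributing 2×(-0.95) V, the unknown satisfies 1·E° = 3×(-0.77) − 2×(-0.95) = -0.410.
E° = -0.410 / 1 = -0.410 V.

-0.410 V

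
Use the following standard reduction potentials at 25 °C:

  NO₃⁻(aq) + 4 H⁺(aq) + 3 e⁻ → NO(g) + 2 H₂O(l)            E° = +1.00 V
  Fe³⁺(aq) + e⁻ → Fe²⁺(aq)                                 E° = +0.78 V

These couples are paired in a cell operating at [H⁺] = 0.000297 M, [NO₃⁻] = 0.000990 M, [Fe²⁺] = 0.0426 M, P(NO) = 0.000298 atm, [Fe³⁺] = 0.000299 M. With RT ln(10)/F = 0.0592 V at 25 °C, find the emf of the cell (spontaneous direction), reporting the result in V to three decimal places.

+0.079 V

NO₃⁻/NO is the cathode (higher E°), Fe³⁺/Fe²⁺ the anode: E°cell = +1.00 − (+0.78) = +0.22 V, n = 3.
Overall: NO₃⁻(aq) + 4 H⁺(aq) + 3 Fe²⁺(aq) → NO(g) + 2 H₂O(l) + 3 Fe³⁺(aq)
Q = P(NO)·[Fe³⁺]^3 / ([NO₃⁻]·[H⁺]^4·[Fe²⁺]^3); log Q = 7.126.
E = E° − (0.0592/n) log Q = +0.22 − (0.0592/3)(7.126) = +0.079 V.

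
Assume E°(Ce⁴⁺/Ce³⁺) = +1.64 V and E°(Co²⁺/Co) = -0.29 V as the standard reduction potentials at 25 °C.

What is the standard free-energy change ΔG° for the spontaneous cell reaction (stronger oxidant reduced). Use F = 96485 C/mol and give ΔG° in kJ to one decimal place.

Ce⁴⁺/Ce³⁺ (E° = +1.64 V) is the cathode; Co²⁺/Co (E° = -0.29 V) is the anode, so E°cell = +1.93 V.
Balancing electrons gives n = 2 (lcm of 1 and 2).
ΔG° = −nFE° = −(2)(96485)(+1.93) = -372,432 J = -372.4 kJ.

-372.4 kJ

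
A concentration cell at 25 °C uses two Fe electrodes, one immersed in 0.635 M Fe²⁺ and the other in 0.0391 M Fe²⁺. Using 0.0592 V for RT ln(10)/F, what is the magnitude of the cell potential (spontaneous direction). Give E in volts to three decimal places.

For a concentration cell E°cell = 0. The 0.635 M side is the cathode (reduction is favoured where [Fe²⁺] is higher).
With n = 2, E = −(0.0592/2) log([Fe²⁺]ₐₙ/[Fe²⁺]꜀ₐₜ) = −(0.0592/2) log(0.0391/0.635) = −(0.0592/2)(-1.211) = +0.036 V.

+0.036 V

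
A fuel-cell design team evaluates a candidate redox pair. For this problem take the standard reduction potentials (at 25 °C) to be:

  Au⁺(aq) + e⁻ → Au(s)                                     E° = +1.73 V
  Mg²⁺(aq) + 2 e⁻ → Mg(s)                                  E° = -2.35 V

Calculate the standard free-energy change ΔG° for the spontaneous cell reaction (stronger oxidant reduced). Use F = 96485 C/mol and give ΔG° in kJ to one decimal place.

-787.3 kJ

Au⁺/Au (E° = +1.73 V) is the cathode; Mg²⁺/Mg (E° = -2.35 V) is the anode, so E°cell = +4.08 V.
Balancing electrons gives n = 2 (lcm of 1 and 2).
ΔG° = −nFE° = −(2)(96485)(+4.08) = -787,318 J = -787.3 kJ.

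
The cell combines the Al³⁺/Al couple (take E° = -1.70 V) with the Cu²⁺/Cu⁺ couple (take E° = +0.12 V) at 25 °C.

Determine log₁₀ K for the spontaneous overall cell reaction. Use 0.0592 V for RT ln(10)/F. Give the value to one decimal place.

Cathode: Cu²⁺/Cu⁺; anode: Al³⁺/Al. E°cell = +1.82 V, n = 3.
log K = nE°cell / 0.0592 = (3)(+1.82) / 0.0592 = 92.2.

92.2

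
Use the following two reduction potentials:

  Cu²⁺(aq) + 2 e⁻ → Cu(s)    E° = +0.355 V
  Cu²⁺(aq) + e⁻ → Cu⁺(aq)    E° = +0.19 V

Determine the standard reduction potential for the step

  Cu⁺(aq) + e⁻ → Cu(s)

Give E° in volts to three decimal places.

Sequential free energies add, so n₃E°₃ = n₁E°₁ + n₂E°₂.
With n₃ = 2, and the known step contributing 1×(+0.19) V, the unknown satisfies 1·E° = 2×(+0.355) − 1×(+0.19) = +0.520.
E° = +0.520 / 1 = +0.520 V.

+0.520 V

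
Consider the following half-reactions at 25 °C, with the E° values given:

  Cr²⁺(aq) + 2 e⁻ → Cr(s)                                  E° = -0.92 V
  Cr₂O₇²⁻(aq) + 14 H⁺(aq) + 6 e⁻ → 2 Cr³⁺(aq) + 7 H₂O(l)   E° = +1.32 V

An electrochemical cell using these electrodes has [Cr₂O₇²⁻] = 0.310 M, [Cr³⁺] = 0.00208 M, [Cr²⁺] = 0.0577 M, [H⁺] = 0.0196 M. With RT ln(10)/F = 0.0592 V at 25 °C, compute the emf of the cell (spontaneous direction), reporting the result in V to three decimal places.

Cr₂O₇²⁻/Cr³⁺ is the cathode (higher E°), Cr²⁺/Cr the anode: E°cell = +1.32 − (-0.92) = +2.24 V, n = 6.
Overall: Cr₂O₇²⁻(aq) + 14 H⁺(aq) + 3 Cr(s) → 2 Cr³⁺(aq) + 7 H₂O(l) + 3 Cr²⁺(aq)
Q = [Cr³⁺]^2·[Cr²⁺]^3 / ([Cr₂O₇²⁻]·[H⁺]^14); log Q = 15.337.
E = E° − (0.0592/n) log Q = +2.24 − (0.0592/6)(15.337) = +2.089 V.

+2.089 V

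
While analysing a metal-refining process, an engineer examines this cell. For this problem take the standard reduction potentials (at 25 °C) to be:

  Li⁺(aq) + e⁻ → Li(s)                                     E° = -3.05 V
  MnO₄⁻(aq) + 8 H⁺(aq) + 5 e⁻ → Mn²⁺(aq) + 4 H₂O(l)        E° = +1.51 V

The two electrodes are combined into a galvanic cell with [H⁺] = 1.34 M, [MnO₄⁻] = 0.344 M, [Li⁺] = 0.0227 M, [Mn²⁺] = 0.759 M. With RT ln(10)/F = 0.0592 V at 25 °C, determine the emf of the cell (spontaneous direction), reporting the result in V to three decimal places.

MnO₄⁻/Mn²⁺ is the cathode (higher E°), Li⁺/Li the anode: E°cell = +1.51 − (-3.05) = +4.56 V, n = 5.
Overall: MnO₄⁻(aq) + 8 H⁺(aq) + 5 Li(s) → Mn²⁺(aq) + 4 H₂O(l) + 5 Li⁺(aq)
Q = [Mn²⁺]·[Li⁺]^5 / ([MnO₄⁻]·[H⁺]^8); log Q = -8.893.
E = E° − (0.0592/n) log Q = +4.56 − (0.0592/5)(-8.893) = +4.665 V.

+4.665 V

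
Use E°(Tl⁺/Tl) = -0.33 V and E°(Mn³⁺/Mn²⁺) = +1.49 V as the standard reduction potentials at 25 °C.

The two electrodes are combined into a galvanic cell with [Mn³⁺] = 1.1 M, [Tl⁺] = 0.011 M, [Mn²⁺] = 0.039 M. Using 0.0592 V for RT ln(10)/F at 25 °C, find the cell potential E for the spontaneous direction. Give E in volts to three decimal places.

+2.022 V

Mn³⁺/Mn²⁺ is the cathode (higher E°), Tl⁺/Tl the anode: E°cell = +1.49 − (-0.33) = +1.82 V, n = 1.
Overall: Mn³⁺(aq) + Tl(s) → Mn²⁺(aq) + Tl⁺(aq)
Q = [Mn²⁺]·[Tl⁺] / ([Mn³⁺]); log Q = -3.409.
E = E° − (0.0592/n) log Q = +1.82 − (0.0592/1)(-3.409) = +2.022 V.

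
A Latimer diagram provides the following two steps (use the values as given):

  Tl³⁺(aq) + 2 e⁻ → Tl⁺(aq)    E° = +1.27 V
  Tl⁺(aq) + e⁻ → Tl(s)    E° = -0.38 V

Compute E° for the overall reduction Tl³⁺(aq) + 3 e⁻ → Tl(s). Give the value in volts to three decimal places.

Since ΔG° = −nFE° is additive over sequential reductions, n₃E°₃ = n₁E°₁ + n₂E°₂.
E°₃ = (2×+1.27 + 1×-0.38) / 3 = (+2.160) / 3 = +0.720 V.

+0.720 V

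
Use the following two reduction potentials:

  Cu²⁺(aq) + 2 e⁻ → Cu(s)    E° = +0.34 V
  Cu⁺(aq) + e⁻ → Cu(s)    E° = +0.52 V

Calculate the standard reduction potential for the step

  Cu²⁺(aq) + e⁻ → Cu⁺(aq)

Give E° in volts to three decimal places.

+0.160 V

Sequential free energies add, so n₃E°₃ = n₁E°₁ + n₂E°₂.
With n₃ = 2, and the known step contributing 1×(+0.52) V, the unknown satisfies 1·E° = 2×(+0.34) − 1×(+0.52) = +0.160.
E° = +0.160 / 1 = +0.160 V.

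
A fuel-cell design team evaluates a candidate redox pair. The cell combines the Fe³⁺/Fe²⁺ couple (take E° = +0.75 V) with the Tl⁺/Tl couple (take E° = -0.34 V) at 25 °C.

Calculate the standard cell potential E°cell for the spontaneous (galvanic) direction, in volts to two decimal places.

+1.09 V

The Fe³⁺/Fe²⁺ couple has the higher reduction potential, so it is the cathode; Tl⁺/Tl is oxidised at the anode.
E°cell = E°(cathode) − E°(anode) = (+0.75) − (-0.34) = +1.09 V.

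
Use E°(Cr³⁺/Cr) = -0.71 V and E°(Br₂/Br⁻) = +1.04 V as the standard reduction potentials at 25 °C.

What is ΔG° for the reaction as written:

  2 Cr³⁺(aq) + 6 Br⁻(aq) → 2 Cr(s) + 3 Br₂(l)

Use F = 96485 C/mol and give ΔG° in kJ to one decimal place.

+1013.1 kJ

As written, Cr³⁺/Cr is reduced (cathode) and Br₂/Br⁻ is oxidised (anode), so E°cell = (-0.71) − (+1.04) = -1.75 V.
Balancing electrons gives n = 6.
ΔG° = −nFE° = −(6)(96485)(-1.75) = 1,013,092 J = +1013.1 kJ.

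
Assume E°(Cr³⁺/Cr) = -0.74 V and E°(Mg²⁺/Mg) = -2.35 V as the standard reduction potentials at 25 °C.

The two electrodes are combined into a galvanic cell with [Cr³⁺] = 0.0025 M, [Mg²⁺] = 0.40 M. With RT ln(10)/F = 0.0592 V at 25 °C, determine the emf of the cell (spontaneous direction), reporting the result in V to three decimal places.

+1.570 V

Cr³⁺/Cr is the cathode (higher E°), Mg²⁺/Mg the anode: E°cell = -0.74 − (-2.35) = +1.61 V, n = 6.
Overall: 2 Cr³⁺(aq) + 3 Mg(s) → 2 Cr(s) + 3 Mg²⁺(aq)
Q = [Mg²⁺]^3 / ([Cr³⁺]^2); log Q = 4.010.
E = E° − (0.0592/n) log Q = +1.61 − (0.0592/6)(4.010) = +1.570 V.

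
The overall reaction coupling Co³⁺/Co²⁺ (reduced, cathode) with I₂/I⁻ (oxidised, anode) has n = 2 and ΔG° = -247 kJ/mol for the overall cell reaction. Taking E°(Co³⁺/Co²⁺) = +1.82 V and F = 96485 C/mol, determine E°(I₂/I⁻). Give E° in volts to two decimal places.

+0.54 V

E°cell = −ΔG°/(nF) = −(-247×10³)/((2)(96485)) = +1.280 V.
Since Co³⁺/Co²⁺ is the cathode and I₂/I⁻ the anode, E°cell = E°(Co³⁺/Co²⁺) − E°(I₂/I⁻).
So E°(I₂/I⁻) = E°(Co³⁺/Co²⁺) − E°cell = (+1.82) − (+1.280) = +0.54 V.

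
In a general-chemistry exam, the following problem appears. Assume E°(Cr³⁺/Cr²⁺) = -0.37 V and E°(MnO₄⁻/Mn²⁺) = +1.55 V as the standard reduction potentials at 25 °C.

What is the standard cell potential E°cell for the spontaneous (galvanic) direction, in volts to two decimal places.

The MnO₄⁻/Mn²⁺ couple has the higher reduction potential, so it is the cathode; Cr³⁺/Cr²⁺ is oxidised at the anode.
E°cell = E°(cathode) − E°(anode) = (+1.55) − (-0.37) = +1.92 V.
Since E°cell > 0, the reaction is spontaneous under standard conditions.

+1.92 V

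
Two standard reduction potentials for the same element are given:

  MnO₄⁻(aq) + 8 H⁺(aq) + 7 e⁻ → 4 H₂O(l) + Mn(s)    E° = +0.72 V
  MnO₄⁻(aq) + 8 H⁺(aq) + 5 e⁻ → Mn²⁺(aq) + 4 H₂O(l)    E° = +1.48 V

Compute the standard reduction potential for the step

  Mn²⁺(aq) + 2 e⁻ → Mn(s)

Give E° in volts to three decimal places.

Sequential free energies add, so n₃E°₃ = n₁E°₁ + n₂E°₂.
With n₃ = 7, and the known step contributing 5×(+1.48) V, the unknown satisfies 2·E° = 7×(+0.72) − 5×(+1.48) = -2.360.
E° = -2.360 / 2 = -1.180 V.

-1.180 V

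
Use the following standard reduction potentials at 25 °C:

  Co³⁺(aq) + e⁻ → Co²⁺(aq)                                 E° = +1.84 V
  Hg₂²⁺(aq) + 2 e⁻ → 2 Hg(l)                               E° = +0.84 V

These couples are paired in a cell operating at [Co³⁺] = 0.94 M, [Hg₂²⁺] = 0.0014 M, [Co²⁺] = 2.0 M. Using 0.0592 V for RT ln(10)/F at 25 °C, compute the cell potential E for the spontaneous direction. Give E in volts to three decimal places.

+1.065 V

Co³⁺/Co²⁺ is the cathode (higher E°), Hg₂²⁺/Hg the anode: E°cell = +1.84 − (+0.84) = +1.00 V, n = 2.
Overall: 2 Co³⁺(aq) + 2 Hg(l) → 2 Co²⁺(aq) + Hg₂²⁺(aq)
Q = [Co²⁺]^2·[Hg₂²⁺] / ([Co³⁺]^2); log Q = -2.198.
E = E° − (0.0592/n) log Q = +1.00 − (0.0592/2)(-2.198) = +1.065 V.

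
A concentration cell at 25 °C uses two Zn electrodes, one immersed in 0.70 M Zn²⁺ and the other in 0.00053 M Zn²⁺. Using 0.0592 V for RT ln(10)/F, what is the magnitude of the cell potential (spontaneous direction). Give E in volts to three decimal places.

+0.092 V

For a concentration cell E°cell = 0. The 0.70 M side is the cathode (reduction is favoured where [Zn²⁺] is higher).
With n = 2, E = −(0.0592/2) log([Zn²⁺]ₐₙ/[Zn²⁺]꜀ₐₜ) = −(0.0592/2) log(0.00053/0.7) = −(0.0592/2)(-3.121) = +0.092 V.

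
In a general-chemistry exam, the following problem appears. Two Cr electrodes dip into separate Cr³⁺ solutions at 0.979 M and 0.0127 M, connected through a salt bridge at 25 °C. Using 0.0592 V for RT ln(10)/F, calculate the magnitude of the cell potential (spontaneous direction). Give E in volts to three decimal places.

For a concentration cell E°cell = 0. The 0.979 M side is the cathode (reduction is favoured where [Cr³⁺] is higher).
With n = 3, E = −(0.0592/3) log([Cr³⁺]ₐₙ/[Cr³⁺]꜀ₐₜ) = −(0.0592/3) log(0.0127/0.979) = −(0.0592/3)(-1.887) = +0.037 V.

+0.037 V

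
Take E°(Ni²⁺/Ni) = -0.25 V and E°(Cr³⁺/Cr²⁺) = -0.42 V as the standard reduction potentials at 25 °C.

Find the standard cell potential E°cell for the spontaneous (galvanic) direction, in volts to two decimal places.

The Ni²⁺/Ni couple has the higher reduction potential, so it is the cathode; Cr³⁺/Cr²⁺ is oxidised at the anode.
E°cell = E°(cathode) − E°(anode) = (-0.25) − (-0.42) = +0.17 V.

+0.17 V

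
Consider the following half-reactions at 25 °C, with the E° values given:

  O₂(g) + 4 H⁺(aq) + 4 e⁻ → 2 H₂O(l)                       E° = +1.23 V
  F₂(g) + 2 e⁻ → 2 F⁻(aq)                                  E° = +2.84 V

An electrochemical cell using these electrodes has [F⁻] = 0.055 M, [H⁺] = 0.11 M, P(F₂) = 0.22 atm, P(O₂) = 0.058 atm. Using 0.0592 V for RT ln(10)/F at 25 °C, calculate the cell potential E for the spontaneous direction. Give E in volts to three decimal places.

+1.740 V

F₂/F⁻ is the cathode (higher E°), O₂/H₂O the anode: E°cell = +2.84 − (+1.23) = +1.61 V, n = 4.
Overall: 2 F₂(g) + 2 H₂O(l) → 4 F⁻(aq) + O₂(g) + 4 H⁺(aq)
Q = [F⁻]^4·P(O₂)·[H⁺]^4 / (P(F₂)^2); log Q = -8.794.
E = E° − (0.0592/n) log Q = +1.61 − (0.0592/4)(-8.794) = +1.740 V.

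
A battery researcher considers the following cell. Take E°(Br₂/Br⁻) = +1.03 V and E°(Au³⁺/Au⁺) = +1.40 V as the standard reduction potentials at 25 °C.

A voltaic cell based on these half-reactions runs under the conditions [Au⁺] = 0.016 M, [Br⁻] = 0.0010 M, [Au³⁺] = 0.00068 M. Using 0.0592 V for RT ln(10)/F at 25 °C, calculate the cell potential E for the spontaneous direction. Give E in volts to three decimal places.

Au³⁺/Au⁺ is the cathode (higher E°), Br₂/Br⁻ the anode: E°cell = +1.40 − (+1.03) = +0.37 V, n = 2.
Overall: Au³⁺(aq) + 2 Br⁻(aq) → Au⁺(aq) + Br₂(l)
Q = [Au⁺] / ([Au³⁺]·[Br⁻]^2); log Q = 7.372.
E = E° − (0.0592/n) log Q = +0.37 − (0.0592/2)(7.372) = +0.152 V.

+0.152 V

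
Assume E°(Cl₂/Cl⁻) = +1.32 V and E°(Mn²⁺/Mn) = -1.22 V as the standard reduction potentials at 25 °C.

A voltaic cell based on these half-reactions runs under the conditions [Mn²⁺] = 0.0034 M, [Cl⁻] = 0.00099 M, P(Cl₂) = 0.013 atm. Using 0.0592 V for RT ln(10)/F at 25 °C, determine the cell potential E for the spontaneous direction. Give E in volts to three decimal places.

Cl₂/Cl⁻ is the cathode (higher E°), Mn²⁺/Mn the anode: E°cell = +1.32 − (-1.22) = +2.54 V, n = 2.
Overall: Cl₂(g) + Mn(s) → 2 Cl⁻(aq) + Mn²⁺(aq)
Q = [Cl⁻]^2·[Mn²⁺] / (P(Cl₂)); log Q = -6.591.
E = E° − (0.0592/n) log Q = +2.54 − (0.0592/2)(-6.591) = +2.735 V.

+2.735 V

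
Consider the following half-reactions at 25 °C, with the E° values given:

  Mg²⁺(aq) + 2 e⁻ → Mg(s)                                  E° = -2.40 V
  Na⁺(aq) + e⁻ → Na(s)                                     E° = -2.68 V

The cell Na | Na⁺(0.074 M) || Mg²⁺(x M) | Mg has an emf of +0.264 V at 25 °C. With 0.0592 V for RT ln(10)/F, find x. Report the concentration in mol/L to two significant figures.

Mg²⁺/Mg is the cathode, Na⁺/Na the anode: E°cell = +0.28 V, n = 2.
Overall reaction: Mg²⁺(aq) + 2 Na(s) → Mg(s) + 2 Na⁺(aq); Q = [Na⁺]^2/[Mg²⁺]^1.
From E = E° − (0.0592/n) log Q: log Q = (E° − E)·n/0.0592 = (+0.28 − (+0.264))·2/0.0592 = 0.5405.
So 1·log[Mg²⁺] = 2·log(0.074) − log Q = -2.2615 − (0.5405) = -2.8020; [Mg²⁺] = 10^(-2.8020) ≈ 0.0016 M.

0.0016 M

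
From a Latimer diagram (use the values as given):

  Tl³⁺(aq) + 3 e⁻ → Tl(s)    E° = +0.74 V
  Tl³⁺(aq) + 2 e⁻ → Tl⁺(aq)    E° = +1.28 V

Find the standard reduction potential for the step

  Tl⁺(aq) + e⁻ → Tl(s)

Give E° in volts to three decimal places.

-0.340 V

Sequential free energies add, so n₃E°₃ = n₁E°₁ + n₂E°₂.
With n₃ = 3, and the known step contributing 2×(+1.28) V, the unknown satisfies 1·E° = 3×(+0.74) − 2×(+1.28) = -0.340.
E° = -0.340 / 1 = -0.340 V.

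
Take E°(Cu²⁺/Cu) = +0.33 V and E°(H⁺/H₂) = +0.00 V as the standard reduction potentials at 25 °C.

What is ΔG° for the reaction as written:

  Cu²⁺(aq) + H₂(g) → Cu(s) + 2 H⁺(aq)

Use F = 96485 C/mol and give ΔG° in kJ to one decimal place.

As written, Cu²⁺/Cu is reduced (cathode) and H⁺/H₂ is oxidised (anode), so E°cell = (+0.33) − (+0.00) = +0.33 V.
Balancing electrons gives n = 2.
ΔG° = −nFE° = −(2)(96485)(+0.33) = -63,680 J = -63.7 kJ.

-63.7 kJ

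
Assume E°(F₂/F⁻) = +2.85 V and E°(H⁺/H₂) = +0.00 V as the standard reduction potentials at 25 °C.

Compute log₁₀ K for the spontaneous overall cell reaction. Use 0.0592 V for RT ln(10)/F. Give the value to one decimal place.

Cathode: F₂/F⁻; anode: H⁺/H₂. E°cell = +2.85 V, n = 2.
log K = nE°cell / 0.0592 = (2)(+2.85) / 0.0592 = 96.3.

96.3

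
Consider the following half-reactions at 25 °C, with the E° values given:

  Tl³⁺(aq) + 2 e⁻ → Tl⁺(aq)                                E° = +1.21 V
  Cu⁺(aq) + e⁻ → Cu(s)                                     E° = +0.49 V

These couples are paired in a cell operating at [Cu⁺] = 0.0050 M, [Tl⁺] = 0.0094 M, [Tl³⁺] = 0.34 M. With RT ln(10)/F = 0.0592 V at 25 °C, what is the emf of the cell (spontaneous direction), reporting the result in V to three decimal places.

Tl³⁺/Tl⁺ is the cathode (higher E°), Cu⁺/Cu the anode: E°cell = +1.21 − (+0.49) = +0.72 V, n = 2.
Overall: Tl³⁺(aq) + 2 Cu(s) → Tl⁺(aq) + 2 Cu⁺(aq)
Q = [Tl⁺]·[Cu⁺]^2 / ([Tl³⁺]); log Q = -6.160.
E = E° − (0.0592/n) log Q = +0.72 − (0.0592/2)(-6.160) = +0.902 V.

+0.902 V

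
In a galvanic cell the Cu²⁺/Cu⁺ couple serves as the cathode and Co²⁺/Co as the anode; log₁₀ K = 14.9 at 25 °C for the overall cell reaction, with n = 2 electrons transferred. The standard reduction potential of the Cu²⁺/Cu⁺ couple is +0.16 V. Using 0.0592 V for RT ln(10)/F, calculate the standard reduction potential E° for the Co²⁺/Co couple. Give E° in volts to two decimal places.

-0.28 V

E°cell = (0.0592/n)·log K = (0.0592/2)(14.9) = +0.441 V.
Since Cu²⁺/Cu⁺ is the cathode and Co²⁺/Co the anode, E°cell = E°(Cu²⁺/Cu⁺) − E°(Co²⁺/Co).
So E°(Co²⁺/Co) = E°(Cu²⁺/Cu⁺) − E°cell = (+0.16) − (+0.441) = -0.28 V.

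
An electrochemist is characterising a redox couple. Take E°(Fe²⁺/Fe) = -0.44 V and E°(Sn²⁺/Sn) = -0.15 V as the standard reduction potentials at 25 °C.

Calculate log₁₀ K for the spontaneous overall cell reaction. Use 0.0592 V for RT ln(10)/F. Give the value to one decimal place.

9.8

Cathode: Sn²⁺/Sn; anode: Fe²⁺/Fe. E°cell = +0.29 V, n = 2.
log K = nE°cell / 0.0592 = (2)(+0.29) / 0.0592 = 9.8.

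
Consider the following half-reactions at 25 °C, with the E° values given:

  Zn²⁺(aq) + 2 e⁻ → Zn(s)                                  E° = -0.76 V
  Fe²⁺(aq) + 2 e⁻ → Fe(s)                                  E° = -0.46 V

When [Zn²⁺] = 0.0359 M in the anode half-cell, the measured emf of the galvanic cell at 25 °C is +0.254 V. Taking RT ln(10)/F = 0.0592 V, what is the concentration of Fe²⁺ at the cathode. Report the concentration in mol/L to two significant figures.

Fe²⁺/Fe is the cathode, Zn²⁺/Zn the anode: E°cell = +0.30 V, n = 2.
Overall reaction: Fe²⁺(aq) + Zn(s) → Fe(s) + Zn²⁺(aq); Q = [Zn²⁺]^1/[Fe²⁺]^1.
From E = E° − (0.0592/n) log Q: log Q = (E° − E)·n/0.0592 = (+0.30 − (+0.254))·2/0.0592 = 1.5541.
So 1·log[Fe²⁺] = 1·log(0.0359) − log Q = -1.4449 − (1.5541) = -2.9990; [Fe²⁺] = 10^(-2.9990) ≈ 0.0010 M.

0.0010 M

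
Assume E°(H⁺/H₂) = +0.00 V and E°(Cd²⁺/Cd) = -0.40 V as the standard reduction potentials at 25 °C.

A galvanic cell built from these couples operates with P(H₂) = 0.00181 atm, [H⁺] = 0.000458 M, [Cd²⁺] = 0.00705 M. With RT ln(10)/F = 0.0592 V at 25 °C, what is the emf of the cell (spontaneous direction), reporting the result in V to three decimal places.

+0.347 V

H⁺/H₂ is the cathode (higher E°), Cd²⁺/Cd the anode: E°cell = +0.00 − (-0.40) = +0.40 V, n = 2.
Overall: 2 H⁺(aq) + Cd(s) → H₂(g) + Cd²⁺(aq)
Q = P(H₂)·[Cd²⁺] / ([H⁺]^2); log Q = 1.784.
E = E° − (0.0592/n) log Q = +0.40 − (0.0592/2)(1.784) = +0.347 V.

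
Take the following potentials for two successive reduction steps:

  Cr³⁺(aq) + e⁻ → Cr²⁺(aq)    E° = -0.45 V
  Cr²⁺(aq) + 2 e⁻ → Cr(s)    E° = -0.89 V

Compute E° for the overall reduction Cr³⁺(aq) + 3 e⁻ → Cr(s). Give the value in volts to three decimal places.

Adding the free-energy changes (−nFE°) of the two steps gives −n₃FE°₃ = −n₁FE°₁ − n₂FE°₂.
E°₃ = (1×-0.45 + 2×-0.89) / 3 = (-2.230) / 3 = -0.743 V.

-0.743 V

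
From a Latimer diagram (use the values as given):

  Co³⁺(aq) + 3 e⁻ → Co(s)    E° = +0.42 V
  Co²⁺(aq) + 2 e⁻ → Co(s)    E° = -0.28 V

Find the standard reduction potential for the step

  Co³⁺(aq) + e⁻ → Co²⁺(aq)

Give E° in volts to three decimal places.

+1.820 V

Sequential free energies add, so n₃E°₃ = n₁E°₁ + n₂E°₂.
With n₃ = 3, and the known step contributing 2×(-0.28) V, the unknown satisfies 1·E° = 3×(+0.42) − 2×(-0.28) = +1.820.
E° = +1.820 / 1 = +1.820 V.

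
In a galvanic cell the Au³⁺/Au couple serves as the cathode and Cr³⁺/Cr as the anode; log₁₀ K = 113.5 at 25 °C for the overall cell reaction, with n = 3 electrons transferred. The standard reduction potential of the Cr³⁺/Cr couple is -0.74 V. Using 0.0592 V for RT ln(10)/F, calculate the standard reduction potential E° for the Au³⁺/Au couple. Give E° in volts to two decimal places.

+1.50 V

E°cell = (0.0592/n)·log K = (0.0592/3)(113.5) = +2.240 V.
Since Au³⁺/Au is the cathode and Cr³⁺/Cr the anode, E°cell = E°(Au³⁺/Au) − E°(Cr³⁺/Cr).
So E°(Au³⁺/Au) = E°cell + E°(Cr³⁺/Cr) = +2.240 + (-0.74) = +1.50 V.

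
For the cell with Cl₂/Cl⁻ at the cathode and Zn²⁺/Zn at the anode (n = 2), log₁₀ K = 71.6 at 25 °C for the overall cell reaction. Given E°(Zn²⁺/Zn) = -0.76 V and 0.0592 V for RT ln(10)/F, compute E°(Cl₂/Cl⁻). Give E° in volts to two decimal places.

E°cell = (0.0592/n)·log K = (0.0592/2)(71.6) = +2.119 V.
Since Cl₂/Cl⁻ is the cathode and Zn²⁺/Zn the anode, E°cell = E°(Cl₂/Cl⁻) − E°(Zn²⁺/Zn).
So E°(Cl₂/Cl⁻) = E°cell + E°(Zn²⁺/Zn) = +2.119 + (-0.76) = +1.36 V.

+1.36 V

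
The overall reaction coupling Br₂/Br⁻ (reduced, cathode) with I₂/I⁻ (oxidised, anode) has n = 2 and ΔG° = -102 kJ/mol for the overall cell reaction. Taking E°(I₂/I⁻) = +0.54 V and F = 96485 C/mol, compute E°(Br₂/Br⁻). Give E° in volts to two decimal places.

E°cell = −ΔG°/(nF) = −(-102×10³)/((2)(96485)) = +0.529 V.
Since Br₂/Br⁻ is the cathode and I₂/I⁻ the anode, E°cell = E°(Br₂/Br⁻) − E°(I₂/I⁻).
So E°(Br₂/Br⁻) = E°cell + E°(I₂/I⁻) = +0.529 + (+0.54) = +1.07 V.

+1.07 V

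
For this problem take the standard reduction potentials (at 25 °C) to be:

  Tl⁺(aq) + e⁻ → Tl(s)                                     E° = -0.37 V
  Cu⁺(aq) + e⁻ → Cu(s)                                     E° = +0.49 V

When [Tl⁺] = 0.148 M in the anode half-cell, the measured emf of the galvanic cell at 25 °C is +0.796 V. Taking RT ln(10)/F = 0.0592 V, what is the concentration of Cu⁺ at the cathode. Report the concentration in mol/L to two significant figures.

Cu⁺/Cu is the cathode, Tl⁺/Tl the anode: E°cell = +0.86 V, n = 1.
Overall reaction: Cu⁺(aq) + Tl(s) → Cu(s) + Tl⁺(aq); Q = [Tl⁺]^1/[Cu⁺]^1.
From E = E° − (0.0592/n) log Q: log Q = (E° − E)·n/0.0592 = (+0.86 − (+0.796))·1/0.0592 = 1.0811.
So 1·log[Cu⁺] = 1·log(0.148) − log Q = -0.8297 − (1.0811) = -1.9108; [Cu⁺] = 10^(-1.9108) ≈ 0.012 M.

0.012 M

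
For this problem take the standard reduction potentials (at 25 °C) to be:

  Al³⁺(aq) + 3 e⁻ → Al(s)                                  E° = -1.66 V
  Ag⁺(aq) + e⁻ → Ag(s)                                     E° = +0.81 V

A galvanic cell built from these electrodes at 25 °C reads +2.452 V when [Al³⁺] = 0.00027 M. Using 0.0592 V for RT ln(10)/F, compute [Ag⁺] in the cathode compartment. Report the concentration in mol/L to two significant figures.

Ag⁺/Ag is the cathode, Al³⁺/Al the anode: E°cell = +2.47 V, n = 3.
Overall reaction: 3 Ag⁺(aq) + Al(s) → 3 Ag(s) + Al³⁺(aq); Q = [Al³⁺]^1/[Ag⁺]^3.
From E = E° − (0.0592/n) log Q: log Q = (E° − E)·n/0.0592 = (+2.47 − (+2.452))·3/0.0592 = 0.9122.
So 3·log[Ag⁺] = 1·log(0.00027) − log Q = -3.5686 − (0.9122) = -4.4808; log[Ag⁺] = -4.4808 / 3 = -1.4936; [Ag⁺] = 10^(-1.4936) ≈ 0.032 M.

0.032 M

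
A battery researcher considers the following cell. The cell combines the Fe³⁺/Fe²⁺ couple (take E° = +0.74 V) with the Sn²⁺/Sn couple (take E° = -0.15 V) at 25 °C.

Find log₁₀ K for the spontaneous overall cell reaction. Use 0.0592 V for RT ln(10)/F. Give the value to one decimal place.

Cathode: Fe³⁺/Fe²⁺; anode: Sn²⁺/Sn. E°cell = +0.89 V, n = 2.
log K = nE°cell / 0.0592 = (2)(+0.89) / 0.0592 = 30.1.

30.1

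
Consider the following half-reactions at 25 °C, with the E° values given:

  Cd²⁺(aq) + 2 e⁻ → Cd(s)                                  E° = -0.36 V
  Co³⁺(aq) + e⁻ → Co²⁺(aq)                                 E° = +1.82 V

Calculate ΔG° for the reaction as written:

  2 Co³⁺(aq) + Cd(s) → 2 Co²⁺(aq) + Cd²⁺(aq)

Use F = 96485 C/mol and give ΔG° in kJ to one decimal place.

-420.7 kJ

As written, Co³⁺/Co²⁺ is reduced (cathode) and Cd²⁺/Cd is oxidised (anode), so E°cell = (+1.82) − (-0.36) = +2.18 V.
Balancing electrons gives n = 2.
ΔG° = −nFE° = −(2)(96485)(+2.18) = -420,675 J = -420.7 kJ.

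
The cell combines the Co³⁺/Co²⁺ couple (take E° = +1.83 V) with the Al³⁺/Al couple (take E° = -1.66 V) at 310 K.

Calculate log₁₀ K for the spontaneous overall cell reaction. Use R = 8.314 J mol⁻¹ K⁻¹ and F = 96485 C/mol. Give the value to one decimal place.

170.2

Cathode: Co³⁺/Co²⁺; anode: Al³⁺/Al. E°cell = (+1.83) − (-1.66) = +3.49 V, with n = 3.
ΔG° = −nFE° = −RT ln K, so ln K = nFE°/(RT) = (3)(96485)(+3.49) / ((8.314)(310)) = 391.954.
log₁₀ K = 391.954 / ln 10 = 170.2.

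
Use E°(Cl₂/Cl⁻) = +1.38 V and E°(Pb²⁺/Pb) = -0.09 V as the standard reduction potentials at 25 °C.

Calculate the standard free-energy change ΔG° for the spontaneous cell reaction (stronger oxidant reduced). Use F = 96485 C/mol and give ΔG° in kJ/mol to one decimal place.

Cl₂/Cl⁻ (E° = +1.38 V) is the cathode; Pb²⁺/Pb (E° = -0.09 V) is the anode, so E°cell = +1.47 V.
Balancing electrons gives n = 2 (lcm of 2 and 2).
ΔG° = −nFE° = −(2)(96485)(+1.47) = -283,666 J = -283.7 kJ/mol.

-283.7 kJ/mol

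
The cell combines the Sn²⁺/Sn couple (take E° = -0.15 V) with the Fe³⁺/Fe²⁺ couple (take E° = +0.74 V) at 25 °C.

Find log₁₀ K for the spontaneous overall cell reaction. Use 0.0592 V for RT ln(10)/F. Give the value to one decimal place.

30.1

Cathode: Fe³⁺/Fe²⁺; anode: Sn²⁺/Sn. E°cell = +0.89 V, n = 2.
log K = nE°cell / 0.0592 = (2)(+0.89) / 0.0592 = 30.1.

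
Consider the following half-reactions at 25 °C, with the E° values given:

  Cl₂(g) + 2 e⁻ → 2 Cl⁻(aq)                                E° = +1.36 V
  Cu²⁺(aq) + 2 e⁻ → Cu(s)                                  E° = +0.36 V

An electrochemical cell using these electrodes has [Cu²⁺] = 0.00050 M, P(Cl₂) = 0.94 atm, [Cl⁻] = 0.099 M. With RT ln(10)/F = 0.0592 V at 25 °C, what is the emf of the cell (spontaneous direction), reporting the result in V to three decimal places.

Cl₂/Cl⁻ is the cathode (higher E°), Cu²⁺/Cu the anode: E°cell = +1.36 − (+0.36) = +1.00 V, n = 2.
Overall: Cl₂(g) + Cu(s) → 2 Cl⁻(aq) + Cu²⁺(aq)
Q = [Cl⁻]^2·[Cu²⁺] / (P(Cl₂)); log Q = -5.283.
E = E° − (0.0592/n) log Q = +1.00 − (0.0592/2)(-5.283) = +1.156 V.

+1.156 V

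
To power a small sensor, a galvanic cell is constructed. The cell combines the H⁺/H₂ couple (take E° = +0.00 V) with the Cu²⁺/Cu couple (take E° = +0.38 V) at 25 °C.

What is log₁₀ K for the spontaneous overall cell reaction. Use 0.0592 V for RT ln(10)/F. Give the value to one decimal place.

12.8

Cathode: Cu²⁺/Cu; anode: H⁺/H₂. E°cell = +0.38 V, n = 2.
log K = nE°cell / 0.0592 = (2)(+0.38) / 0.0592 = 12.8.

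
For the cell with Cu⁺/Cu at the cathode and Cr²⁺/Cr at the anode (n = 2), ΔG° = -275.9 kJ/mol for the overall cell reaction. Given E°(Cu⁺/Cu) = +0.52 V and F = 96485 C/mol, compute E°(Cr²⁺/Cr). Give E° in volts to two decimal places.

E°cell = −ΔG°/(nF) = −(-275.9×10³)/((2)(96485)) = +1.430 V.
Since Cu⁺/Cu is the cathode and Cr²⁺/Cr the anode, E°cell = E°(Cu⁺/Cu) − E°(Cr²⁺/Cr).
So E°(Cr²⁺/Cr) = E°(Cu⁺/Cu) − E°cell = (+0.52) − (+1.430) = -0.91 V.

-0.91 V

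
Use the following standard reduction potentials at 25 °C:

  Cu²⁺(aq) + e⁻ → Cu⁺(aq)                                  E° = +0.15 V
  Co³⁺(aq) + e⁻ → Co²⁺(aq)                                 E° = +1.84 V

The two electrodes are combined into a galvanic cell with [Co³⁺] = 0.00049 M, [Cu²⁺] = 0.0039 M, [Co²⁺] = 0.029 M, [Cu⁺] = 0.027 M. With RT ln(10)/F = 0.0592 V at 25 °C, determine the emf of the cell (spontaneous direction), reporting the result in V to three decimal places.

Co³⁺/Co²⁺ is the cathode (higher E°), Cu²⁺/Cu⁺ the anode: E°cell = +1.84 − (+0.15) = +1.69 V, n = 1.
Overall: Co³⁺(aq) + Cu⁺(aq) → Co²⁺(aq) + Cu²⁺(aq)
Q = [Co²⁺]·[Cu²⁺] / ([Co³⁺]·[Cu⁺]); log Q = 0.932.
E = E° − (0.0592/n) log Q = +1.69 − (0.0592/1)(0.932) = +1.635 V.

+1.635 V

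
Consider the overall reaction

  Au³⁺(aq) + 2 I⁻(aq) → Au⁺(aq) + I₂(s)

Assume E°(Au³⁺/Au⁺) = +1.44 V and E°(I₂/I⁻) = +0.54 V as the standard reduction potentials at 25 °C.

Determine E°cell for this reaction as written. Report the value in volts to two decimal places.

+0.90 V

The Au³⁺/Au⁺ couple has the higher reduction potential, so it is the cathode; I₂/I⁻ is oxidised at the anode.
E°cell = E°(cathode) − E°(anode) = (+1.44) − (+0.54) = +0.90 V.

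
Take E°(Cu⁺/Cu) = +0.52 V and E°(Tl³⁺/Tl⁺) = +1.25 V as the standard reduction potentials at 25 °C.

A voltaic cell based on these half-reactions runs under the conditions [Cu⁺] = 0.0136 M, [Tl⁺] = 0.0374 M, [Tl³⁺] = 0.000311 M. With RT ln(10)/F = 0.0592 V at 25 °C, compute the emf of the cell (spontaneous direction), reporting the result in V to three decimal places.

Tl³⁺/Tl⁺ is the cathode (higher E°), Cu⁺/Cu the anode: E°cell = +1.25 − (+0.52) = +0.73 V, n = 2.
Overall: Tl³⁺(aq) + 2 Cu(s) → Tl⁺(aq) + 2 Cu⁺(aq)
Q = [Tl⁺]·[Cu⁺]^2 / ([Tl³⁺]); log Q = -1.653.
E = E° − (0.0592/n) log Q = +0.73 − (0.0592/2)(-1.653) = +0.779 V.

+0.779 V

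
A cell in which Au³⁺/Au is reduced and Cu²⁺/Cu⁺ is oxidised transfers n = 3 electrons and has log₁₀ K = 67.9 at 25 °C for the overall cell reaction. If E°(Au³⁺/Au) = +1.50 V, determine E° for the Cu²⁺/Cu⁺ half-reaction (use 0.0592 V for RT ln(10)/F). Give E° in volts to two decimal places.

E°cell = (0.0592/n)·log K = (0.0592/3)(67.9) = +1.340 V.
Since Au³⁺/Au is the cathode and Cu²⁺/Cu⁺ the anode, E°cell = E°(Au³⁺/Au) − E°(Cu²⁺/Cu⁺).
So E°(Cu²⁺/Cu⁺) = E°(Au³⁺/Au) − E°cell = (+1.50) − (+1.340) = +0.16 V.

+0.16 V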